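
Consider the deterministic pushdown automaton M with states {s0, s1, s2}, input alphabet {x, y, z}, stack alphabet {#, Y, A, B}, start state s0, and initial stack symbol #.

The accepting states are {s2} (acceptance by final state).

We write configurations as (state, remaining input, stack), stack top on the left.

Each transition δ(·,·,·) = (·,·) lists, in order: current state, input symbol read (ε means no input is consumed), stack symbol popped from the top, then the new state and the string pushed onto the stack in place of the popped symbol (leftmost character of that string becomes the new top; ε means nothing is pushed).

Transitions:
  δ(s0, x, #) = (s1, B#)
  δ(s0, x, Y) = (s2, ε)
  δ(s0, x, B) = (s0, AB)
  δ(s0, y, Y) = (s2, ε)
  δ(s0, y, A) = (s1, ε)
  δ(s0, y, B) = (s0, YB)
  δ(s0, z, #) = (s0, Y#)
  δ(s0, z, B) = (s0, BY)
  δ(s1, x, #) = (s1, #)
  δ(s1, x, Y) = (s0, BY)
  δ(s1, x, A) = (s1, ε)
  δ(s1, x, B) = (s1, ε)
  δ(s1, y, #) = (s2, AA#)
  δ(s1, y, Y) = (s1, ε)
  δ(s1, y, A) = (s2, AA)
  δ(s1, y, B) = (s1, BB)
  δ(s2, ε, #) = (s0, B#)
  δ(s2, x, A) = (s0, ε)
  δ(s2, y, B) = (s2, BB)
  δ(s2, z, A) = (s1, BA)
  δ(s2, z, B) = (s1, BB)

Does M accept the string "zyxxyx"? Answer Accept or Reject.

Reject

(s0, zyxxyx, #) ⊢ (s0, yxxyx, Y#) ⊢ (s2, xxyx, #) ⊢ (s0, xxyx, B#) ⊢ (s0, xyx, AB#)
No transition applies at (s0, xyx, AB#); input not fully consumed.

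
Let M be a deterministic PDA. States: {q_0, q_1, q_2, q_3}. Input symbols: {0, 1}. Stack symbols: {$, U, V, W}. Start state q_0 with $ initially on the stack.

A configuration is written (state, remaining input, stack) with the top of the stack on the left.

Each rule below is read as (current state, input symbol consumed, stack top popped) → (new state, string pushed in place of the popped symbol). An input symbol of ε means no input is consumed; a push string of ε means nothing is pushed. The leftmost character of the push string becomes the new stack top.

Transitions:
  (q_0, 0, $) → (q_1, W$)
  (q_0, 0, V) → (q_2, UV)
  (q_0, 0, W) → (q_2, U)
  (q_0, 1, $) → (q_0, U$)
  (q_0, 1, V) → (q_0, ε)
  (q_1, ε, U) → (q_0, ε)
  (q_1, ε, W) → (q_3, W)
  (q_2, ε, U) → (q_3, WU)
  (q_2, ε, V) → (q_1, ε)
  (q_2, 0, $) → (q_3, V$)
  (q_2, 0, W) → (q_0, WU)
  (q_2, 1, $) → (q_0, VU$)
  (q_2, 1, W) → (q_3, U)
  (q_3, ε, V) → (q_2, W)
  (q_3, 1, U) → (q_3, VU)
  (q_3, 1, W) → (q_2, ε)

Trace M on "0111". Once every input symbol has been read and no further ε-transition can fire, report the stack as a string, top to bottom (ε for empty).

U$

(q_0, 0111, $) ⊢ (q_1, 111, W$) ⊢ (q_3, 111, W$) ⊢ (q_2, 11, $) ⊢ (q_0, 1, VU$) ⊢ (q_0, ε, U$)
All input consumed in state q_0 with stack U$.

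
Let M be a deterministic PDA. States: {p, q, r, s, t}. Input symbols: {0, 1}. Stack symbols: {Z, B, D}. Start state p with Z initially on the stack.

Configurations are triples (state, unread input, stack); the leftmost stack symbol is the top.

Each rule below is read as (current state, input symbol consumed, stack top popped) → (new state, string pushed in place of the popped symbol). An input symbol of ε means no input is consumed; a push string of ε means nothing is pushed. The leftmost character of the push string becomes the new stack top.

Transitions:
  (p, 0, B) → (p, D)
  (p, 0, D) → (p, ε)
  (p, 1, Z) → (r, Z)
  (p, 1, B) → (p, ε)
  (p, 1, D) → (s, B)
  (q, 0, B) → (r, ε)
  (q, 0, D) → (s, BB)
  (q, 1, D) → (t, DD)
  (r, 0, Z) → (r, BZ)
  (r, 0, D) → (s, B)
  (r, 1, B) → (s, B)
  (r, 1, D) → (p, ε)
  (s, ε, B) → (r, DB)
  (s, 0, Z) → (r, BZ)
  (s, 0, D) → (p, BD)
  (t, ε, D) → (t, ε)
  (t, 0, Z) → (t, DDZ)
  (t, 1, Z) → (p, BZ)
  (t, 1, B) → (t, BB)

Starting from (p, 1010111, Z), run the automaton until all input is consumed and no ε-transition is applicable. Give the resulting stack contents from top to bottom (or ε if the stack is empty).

(p, 1010111, Z)
  read 1, top Z: go to r, push Z → (r, 010111, Z)
  read 0, top Z: go to r, push BZ → (r, 10111, BZ)
  read 1, top B: go to s, push B → (s, 0111, BZ)
  ε-move, top B: go to r, push DB → (r, 0111, DBZ)
  read 0, top D: go to s, push B → (s, 111, BBZ)
  ε-move, top B: go to r, push DB → (r, 111, DBBZ)
  read 1, top D: go to p, push ε → (p, 11, BBZ)
  read 1, top B: go to p, push ε → (p, 1, BZ)
  read 1, top B: go to p, push ε → (p, ε, Z)
All input consumed in state p with stack Z.

Z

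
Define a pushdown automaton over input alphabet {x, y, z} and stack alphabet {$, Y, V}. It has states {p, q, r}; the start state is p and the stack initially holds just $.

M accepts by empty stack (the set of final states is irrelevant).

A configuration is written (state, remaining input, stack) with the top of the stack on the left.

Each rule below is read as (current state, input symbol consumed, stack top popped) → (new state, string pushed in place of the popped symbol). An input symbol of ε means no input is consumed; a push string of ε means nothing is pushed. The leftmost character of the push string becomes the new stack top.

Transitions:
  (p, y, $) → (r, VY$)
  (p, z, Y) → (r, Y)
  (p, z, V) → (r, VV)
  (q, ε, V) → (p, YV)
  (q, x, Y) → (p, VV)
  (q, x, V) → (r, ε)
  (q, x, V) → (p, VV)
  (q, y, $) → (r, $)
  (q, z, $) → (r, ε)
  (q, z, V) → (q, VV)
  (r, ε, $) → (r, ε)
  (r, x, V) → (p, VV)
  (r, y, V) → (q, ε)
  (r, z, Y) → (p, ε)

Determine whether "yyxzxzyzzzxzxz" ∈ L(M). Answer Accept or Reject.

No computation consumes all input and empties the stack.

Reject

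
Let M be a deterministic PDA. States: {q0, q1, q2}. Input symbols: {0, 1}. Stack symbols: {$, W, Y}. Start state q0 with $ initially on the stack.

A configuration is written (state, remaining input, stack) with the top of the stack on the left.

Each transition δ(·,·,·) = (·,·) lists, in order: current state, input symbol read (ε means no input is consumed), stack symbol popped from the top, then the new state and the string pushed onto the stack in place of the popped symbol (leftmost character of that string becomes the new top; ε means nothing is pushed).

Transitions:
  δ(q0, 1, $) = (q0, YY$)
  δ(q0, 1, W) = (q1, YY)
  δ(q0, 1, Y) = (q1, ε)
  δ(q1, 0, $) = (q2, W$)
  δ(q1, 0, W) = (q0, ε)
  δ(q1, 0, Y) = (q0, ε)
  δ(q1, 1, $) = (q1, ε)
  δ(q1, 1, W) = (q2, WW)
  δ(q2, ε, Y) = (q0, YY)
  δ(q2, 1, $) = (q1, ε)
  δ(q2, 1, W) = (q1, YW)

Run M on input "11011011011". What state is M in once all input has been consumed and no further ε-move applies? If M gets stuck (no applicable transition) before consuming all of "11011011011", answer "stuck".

(q0, 11011011011, $)
  read 1, top $: go to q0, push YY$ → (q0, 1011011011, YY$)
  read 1, top Y: go to q1, push ε → (q1, 011011011, Y$)
  read 0, top Y: go to q0, push ε → (q0, 11011011, $)
  read 1, top $: go to q0, push YY$ → (q0, 1011011, YY$)
  read 1, top Y: go to q1, push ε → (q1, 011011, Y$)
  read 0, top Y: go to q0, push ε → (q0, 11011, $)
  read 1, top $: go to q0, push YY$ → (q0, 1011, YY$)
  read 1, top Y: go to q1, push ε → (q1, 011, Y$)
  read 0, top Y: go to q0, push ε → (q0, 11, $)
  read 1, top $: go to q0, push YY$ → (q0, 1, YY$)
  read 1, top Y: go to q1, push ε → (q1, ε, Y$)
All input consumed; M is in state q1.

q1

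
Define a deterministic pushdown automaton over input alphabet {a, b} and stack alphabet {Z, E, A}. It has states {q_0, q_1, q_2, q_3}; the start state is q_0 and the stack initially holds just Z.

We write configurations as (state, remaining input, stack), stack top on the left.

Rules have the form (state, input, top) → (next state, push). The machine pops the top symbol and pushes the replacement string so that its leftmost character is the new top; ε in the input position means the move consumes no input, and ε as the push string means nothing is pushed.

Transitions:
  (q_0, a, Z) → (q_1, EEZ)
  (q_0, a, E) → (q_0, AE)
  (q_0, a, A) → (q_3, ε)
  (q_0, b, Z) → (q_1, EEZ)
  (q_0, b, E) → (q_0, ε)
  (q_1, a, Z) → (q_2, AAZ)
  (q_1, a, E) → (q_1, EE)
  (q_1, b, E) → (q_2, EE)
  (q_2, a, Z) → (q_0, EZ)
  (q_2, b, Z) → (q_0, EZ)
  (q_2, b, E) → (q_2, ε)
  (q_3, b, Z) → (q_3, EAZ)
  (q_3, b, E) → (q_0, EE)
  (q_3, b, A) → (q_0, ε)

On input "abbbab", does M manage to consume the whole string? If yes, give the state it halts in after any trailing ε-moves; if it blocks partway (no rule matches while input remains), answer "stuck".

stuck

(q_0, abbbab, Z)
  read a, top Z: go to q_1, push EEZ → (q_1, bbbab, EEZ)
  read b, top E: go to q_2, push EE → (q_2, bbab, EEEZ)
  read b, top E: go to q_2, push ε → (q_2, bab, EEZ)
  read b, top E: go to q_2, push ε → (q_2, ab, EZ)
No transition for (q_2, a, top E); M blocks with input ab remaining.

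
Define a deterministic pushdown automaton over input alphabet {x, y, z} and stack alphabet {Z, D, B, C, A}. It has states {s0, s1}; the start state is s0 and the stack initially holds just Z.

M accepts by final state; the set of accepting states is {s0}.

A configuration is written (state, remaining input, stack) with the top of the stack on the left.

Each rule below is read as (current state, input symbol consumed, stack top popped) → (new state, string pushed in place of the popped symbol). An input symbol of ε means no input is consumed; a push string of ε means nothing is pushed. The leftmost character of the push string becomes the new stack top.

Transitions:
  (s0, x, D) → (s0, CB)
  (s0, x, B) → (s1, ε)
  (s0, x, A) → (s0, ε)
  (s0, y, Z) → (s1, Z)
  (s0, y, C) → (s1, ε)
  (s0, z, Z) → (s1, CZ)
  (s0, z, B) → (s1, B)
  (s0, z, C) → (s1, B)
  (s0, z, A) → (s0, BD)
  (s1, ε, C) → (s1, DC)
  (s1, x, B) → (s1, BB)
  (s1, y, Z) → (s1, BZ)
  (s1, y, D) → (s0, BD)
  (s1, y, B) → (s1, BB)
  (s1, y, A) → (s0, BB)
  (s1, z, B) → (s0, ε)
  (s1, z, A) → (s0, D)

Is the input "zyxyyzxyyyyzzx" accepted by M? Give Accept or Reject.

(s0, zyxyyzxyyyyzzx, Z)
  read z, top Z: go to s1, push CZ → (s1, yxyyzxyyyyzzx, CZ)
  ε-move, top C: go to s1, push DC → (s1, yxyyzxyyyyzzx, DCZ)
  read y, top D: go to s0, push BD → (s0, xyyzxyyyyzzx, BDCZ)
  read x, top B: go to s1, push ε → (s1, yyzxyyyyzzx, DCZ)
  read y, top D: go to s0, push BD → (s0, yzxyyyyzzx, BDCZ)
No transition applies at (s0, yzxyyyyzzx, BDCZ); input not fully consumed.

Reject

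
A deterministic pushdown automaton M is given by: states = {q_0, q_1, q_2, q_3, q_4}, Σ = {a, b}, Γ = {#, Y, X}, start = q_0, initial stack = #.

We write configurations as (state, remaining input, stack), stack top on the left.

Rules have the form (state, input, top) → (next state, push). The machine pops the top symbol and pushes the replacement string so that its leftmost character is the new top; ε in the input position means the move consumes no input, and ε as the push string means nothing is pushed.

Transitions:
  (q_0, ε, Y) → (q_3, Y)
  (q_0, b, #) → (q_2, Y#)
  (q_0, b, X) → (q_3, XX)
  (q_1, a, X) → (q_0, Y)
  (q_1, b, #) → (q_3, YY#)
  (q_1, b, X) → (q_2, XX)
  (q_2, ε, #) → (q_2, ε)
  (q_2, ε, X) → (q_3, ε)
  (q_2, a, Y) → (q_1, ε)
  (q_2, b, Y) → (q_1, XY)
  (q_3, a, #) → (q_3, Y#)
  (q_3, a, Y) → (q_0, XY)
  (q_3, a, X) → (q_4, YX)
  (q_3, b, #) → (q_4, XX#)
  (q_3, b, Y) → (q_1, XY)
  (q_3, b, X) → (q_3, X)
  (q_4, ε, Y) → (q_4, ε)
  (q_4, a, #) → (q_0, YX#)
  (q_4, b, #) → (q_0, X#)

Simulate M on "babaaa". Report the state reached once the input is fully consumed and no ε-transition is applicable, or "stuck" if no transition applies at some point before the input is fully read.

stuck

(q_0, babaaa, #) ⊢ (q_2, abaaa, Y#) ⊢ (q_1, baaa, #) ⊢ (q_3, aaa, YY#) ⊢ (q_0, aa, XYY#)
No transition for (q_0, a, top X); M blocks with input aa remaining.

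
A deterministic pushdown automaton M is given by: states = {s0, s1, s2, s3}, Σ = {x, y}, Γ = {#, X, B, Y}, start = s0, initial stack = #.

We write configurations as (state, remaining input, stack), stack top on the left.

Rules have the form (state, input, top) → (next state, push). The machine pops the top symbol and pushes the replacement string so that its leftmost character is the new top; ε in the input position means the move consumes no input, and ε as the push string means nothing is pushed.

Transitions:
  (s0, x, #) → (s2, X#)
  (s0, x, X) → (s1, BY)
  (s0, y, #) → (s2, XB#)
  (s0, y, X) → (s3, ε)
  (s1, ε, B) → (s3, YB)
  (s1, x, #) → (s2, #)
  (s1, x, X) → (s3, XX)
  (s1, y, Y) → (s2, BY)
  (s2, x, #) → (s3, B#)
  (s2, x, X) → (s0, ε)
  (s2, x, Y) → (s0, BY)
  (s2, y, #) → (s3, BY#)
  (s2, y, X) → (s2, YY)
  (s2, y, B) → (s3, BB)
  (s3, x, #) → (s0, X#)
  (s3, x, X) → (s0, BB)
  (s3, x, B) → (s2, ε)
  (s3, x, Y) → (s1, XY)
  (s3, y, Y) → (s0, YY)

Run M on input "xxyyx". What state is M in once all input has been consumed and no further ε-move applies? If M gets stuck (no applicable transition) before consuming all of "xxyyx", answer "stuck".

(s0, xxyyx, #)
  read x, top #: go to s2, push X# → (s2, xyyx, X#)
  read x, top X: go to s0, push ε → (s0, yyx, #)
  read y, top #: go to s2, push XB# → (s2, yx, XB#)
  read y, top X: go to s2, push YY → (s2, x, YYB#)
  read x, top Y: go to s0, push BY → (s0, ε, BYYB#)
All input consumed; M is in state s0.

s0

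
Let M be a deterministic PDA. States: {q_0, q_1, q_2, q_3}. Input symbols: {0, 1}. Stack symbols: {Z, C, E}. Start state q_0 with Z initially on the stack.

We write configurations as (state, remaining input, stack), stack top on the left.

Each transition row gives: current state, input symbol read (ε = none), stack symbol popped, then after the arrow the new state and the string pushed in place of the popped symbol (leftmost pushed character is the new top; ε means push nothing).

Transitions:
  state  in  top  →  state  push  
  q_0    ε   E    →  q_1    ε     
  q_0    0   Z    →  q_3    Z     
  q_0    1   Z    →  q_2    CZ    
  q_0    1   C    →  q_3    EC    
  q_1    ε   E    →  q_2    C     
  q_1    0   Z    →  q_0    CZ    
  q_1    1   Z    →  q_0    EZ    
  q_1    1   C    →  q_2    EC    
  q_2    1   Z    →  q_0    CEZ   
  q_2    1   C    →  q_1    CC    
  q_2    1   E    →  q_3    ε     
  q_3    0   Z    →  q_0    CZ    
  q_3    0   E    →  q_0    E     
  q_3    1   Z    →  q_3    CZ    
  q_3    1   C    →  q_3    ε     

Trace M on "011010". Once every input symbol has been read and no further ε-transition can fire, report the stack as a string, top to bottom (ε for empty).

(q_0, 011010, Z) ⊢ (q_3, 11010, Z) ⊢ (q_3, 1010, CZ) ⊢ (q_3, 010, Z) ⊢ (q_0, 10, CZ) ⊢ (q_3, 0, ECZ) ⊢ (q_0, ε, ECZ) ⊢ (q_1, ε, CZ)
All input consumed in state q_1 with stack CZ.

CZ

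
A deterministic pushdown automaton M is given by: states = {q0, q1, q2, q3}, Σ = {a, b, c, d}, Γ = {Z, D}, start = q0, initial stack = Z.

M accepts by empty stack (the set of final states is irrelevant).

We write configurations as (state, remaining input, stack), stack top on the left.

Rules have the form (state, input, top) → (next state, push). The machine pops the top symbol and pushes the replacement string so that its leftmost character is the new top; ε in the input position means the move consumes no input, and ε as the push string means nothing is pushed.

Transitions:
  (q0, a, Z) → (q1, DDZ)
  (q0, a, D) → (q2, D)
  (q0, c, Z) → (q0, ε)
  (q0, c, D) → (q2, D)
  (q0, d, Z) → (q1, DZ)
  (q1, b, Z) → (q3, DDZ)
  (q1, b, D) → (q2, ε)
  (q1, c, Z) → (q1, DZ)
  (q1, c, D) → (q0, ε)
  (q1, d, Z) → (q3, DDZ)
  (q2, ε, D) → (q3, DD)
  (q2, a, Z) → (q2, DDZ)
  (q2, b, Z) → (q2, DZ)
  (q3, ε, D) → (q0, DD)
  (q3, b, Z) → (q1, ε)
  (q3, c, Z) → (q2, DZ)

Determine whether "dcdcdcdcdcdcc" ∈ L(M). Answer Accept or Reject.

(q0, dcdcdcdcdcdcc, Z)
  read d, top Z: go to q1, push DZ → (q1, cdcdcdcdcdcc, DZ)
  read c, top D: go to q0, push ε → (q0, dcdcdcdcdcc, Z)
  read d, top Z: go to q1, push DZ → (q1, cdcdcdcdcc, DZ)
  read c, top D: go to q0, push ε → (q0, dcdcdcdcc, Z)
  read d, top Z: go to q1, push DZ → (q1, cdcdcdcc, DZ)
  read c, top D: go to q0, push ε → (q0, dcdcdcc, Z)
  read d, top Z: go to q1, push DZ → (q1, cdcdcc, DZ)
  read c, top D: go to q0, push ε → (q0, dcdcc, Z)
  read d, top Z: go to q1, push DZ → (q1, cdcc, DZ)
  read c, top D: go to q0, push ε → (q0, dcc, Z)
  read d, top Z: go to q1, push DZ → (q1, cc, DZ)
  read c, top D: go to q0, push ε → (q0, c, Z)
  read c, top Z: go to q0, push ε → (q0, ε, ε)
All input consumed and the stack is empty.

Accept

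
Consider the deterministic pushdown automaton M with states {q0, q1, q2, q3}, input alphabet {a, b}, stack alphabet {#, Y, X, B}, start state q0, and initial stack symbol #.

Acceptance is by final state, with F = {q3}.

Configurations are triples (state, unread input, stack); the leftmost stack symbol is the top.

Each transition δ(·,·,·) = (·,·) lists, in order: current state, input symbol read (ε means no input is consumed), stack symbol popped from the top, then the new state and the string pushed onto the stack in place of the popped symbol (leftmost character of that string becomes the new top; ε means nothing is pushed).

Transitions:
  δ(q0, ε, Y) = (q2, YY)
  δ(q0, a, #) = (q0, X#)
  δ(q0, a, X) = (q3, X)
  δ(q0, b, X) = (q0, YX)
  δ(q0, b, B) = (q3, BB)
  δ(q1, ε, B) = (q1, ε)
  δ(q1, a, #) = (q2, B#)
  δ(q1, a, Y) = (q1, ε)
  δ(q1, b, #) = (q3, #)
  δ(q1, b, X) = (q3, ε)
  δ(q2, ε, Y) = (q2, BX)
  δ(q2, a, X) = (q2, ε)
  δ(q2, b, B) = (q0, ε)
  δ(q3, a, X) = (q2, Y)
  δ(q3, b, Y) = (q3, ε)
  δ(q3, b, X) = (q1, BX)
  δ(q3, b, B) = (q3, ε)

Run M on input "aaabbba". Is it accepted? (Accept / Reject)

(q0, aaabbba, #) ⊢ (q0, aabbba, X#) ⊢ (q3, abbba, X#) ⊢ (q2, bbba, Y#) ⊢ (q2, bbba, BX#) ⊢ (q0, bba, X#) ⊢ (q0, ba, YX#) ⊢ (q2, ba, YYX#) ⊢ (q2, ba, BXYX#) ⊢ (q0, a, XYX#) ⊢ (q3, ε, XYX#)
All input consumed; state q3 ∈ F.

Accept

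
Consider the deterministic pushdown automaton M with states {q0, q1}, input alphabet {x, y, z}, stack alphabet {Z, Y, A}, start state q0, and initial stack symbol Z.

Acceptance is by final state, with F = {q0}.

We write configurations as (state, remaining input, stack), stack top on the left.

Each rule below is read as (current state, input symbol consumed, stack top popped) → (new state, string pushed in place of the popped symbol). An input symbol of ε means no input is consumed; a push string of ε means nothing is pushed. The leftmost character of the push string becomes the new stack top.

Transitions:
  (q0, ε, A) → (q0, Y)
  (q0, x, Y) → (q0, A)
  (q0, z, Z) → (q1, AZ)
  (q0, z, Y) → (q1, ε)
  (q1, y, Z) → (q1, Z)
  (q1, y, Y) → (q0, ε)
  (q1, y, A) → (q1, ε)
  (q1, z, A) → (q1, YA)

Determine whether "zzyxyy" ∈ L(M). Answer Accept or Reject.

(q0, zzyxyy, Z) ⊢ (q1, zyxyy, AZ) ⊢ (q1, yxyy, YAZ) ⊢ (q0, xyy, AZ) ⊢ (q0, xyy, YZ) ⊢ (q0, yy, AZ) ⊢ (q0, yy, YZ)
No transition applies at (q0, yy, YZ); input not fully consumed.

Reject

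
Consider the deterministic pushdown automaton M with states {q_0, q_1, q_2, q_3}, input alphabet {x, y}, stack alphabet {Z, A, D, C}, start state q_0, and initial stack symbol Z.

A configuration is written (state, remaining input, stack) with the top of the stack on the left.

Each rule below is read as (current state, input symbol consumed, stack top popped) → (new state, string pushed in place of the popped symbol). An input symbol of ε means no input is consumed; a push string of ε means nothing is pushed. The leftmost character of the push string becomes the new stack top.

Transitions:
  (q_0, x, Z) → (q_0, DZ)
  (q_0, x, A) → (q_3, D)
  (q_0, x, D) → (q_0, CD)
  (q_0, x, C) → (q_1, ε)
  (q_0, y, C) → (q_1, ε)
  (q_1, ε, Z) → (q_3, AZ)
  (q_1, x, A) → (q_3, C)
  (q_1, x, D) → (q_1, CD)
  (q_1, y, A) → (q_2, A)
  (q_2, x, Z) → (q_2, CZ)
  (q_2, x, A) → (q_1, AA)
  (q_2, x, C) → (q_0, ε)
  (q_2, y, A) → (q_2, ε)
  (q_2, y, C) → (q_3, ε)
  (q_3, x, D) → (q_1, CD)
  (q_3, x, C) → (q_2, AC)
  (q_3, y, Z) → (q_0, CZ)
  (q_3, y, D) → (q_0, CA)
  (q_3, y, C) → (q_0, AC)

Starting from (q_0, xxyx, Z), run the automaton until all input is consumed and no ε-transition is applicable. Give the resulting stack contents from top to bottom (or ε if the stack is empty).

CDZ

(q_0, xxyx, Z)
  read x, top Z: go to q_0, push DZ → (q_0, xyx, DZ)
  read x, top D: go to q_0, push CD → (q_0, yx, CDZ)
  read y, top C: go to q_1, push ε → (q_1, x, DZ)
  read x, top D: go to q_1, push CD → (q_1, ε, CDZ)
All input consumed in state q_1 with stack CDZ.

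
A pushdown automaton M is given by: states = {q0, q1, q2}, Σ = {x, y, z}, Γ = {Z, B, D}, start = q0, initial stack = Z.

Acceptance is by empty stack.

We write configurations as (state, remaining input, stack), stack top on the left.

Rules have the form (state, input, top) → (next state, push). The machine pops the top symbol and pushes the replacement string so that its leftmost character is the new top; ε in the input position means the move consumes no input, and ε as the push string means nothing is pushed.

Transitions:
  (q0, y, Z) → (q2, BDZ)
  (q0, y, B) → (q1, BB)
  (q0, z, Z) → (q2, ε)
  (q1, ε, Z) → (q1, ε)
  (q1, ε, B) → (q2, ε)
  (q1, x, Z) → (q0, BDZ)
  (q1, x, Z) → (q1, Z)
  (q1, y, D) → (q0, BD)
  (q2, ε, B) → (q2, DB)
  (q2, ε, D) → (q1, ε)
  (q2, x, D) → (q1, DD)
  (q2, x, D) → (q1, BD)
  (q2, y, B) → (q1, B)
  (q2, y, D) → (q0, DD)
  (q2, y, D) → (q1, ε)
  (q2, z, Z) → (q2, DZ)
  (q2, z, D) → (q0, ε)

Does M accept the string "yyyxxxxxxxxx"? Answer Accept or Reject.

Accept

One accepting computation: (q0, yyyxxxxxxxxx, Z) ⊢ (q2, yyxxxxxxxxx, BDZ) ⊢ (q1, yxxxxxxxxx, BDZ) ⊢ (q2, yxxxxxxxxx, DZ) ⊢ (q1, xxxxxxxxx, Z) ⊢ (q1, xxxxxxxx, Z) ⊢ (q1, xxxxxxx, Z) ⊢ (q1, xxxxxx, Z) ⊢ (q1, xxxxx, Z) ⊢ (q1, xxxx, Z) ⊢ (q1, xxx, Z) ⊢ (q1, xx, Z) ⊢ (q1, x, Z) ⊢ (q1, ε, Z) ⊢ (q1, ε, ε)
All input consumed and the stack is empty.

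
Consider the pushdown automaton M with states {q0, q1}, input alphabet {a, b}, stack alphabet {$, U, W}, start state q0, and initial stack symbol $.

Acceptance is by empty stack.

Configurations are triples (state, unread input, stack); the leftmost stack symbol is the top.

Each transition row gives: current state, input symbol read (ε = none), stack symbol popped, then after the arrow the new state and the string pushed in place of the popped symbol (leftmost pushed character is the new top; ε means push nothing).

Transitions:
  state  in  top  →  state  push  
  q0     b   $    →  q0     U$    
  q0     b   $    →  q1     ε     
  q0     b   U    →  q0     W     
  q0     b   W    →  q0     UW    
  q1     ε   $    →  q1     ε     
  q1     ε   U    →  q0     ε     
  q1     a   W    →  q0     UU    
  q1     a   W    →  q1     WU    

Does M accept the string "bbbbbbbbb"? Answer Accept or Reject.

Reject

No computation consumes all input and empties the stack.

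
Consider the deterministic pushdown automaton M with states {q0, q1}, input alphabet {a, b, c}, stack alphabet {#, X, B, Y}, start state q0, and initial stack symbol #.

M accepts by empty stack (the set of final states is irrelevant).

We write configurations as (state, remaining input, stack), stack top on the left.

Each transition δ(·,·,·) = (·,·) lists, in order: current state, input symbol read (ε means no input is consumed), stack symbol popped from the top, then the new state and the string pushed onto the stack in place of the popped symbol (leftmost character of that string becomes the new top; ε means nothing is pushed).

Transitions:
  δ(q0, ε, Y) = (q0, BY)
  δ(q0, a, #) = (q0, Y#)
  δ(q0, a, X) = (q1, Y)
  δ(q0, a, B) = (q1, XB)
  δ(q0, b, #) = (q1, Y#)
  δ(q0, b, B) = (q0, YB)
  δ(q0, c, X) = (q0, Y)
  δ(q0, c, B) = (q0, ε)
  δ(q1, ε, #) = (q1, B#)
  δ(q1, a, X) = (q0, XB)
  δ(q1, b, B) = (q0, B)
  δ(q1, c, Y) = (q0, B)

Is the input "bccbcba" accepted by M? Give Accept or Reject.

Reject

(q0, bccbcba, #)
  read b, top #: go to q1, push Y# → (q1, ccbcba, Y#)
  read c, top Y: go to q0, push B → (q0, cbcba, B#)
  read c, top B: go to q0, push ε → (q0, bcba, #)
  read b, top #: go to q1, push Y# → (q1, cba, Y#)
  read c, top Y: go to q0, push B → (q0, ba, B#)
  read b, top B: go to q0, push YB → (q0, a, YB#)
  ε-move, top Y: go to q0, push BY → (q0, a, BYB#)
  read a, top B: go to q1, push XB → (q1, ε, XBYB#)
All input consumed; stack is XBYB#, not empty, and no further ε-move applies.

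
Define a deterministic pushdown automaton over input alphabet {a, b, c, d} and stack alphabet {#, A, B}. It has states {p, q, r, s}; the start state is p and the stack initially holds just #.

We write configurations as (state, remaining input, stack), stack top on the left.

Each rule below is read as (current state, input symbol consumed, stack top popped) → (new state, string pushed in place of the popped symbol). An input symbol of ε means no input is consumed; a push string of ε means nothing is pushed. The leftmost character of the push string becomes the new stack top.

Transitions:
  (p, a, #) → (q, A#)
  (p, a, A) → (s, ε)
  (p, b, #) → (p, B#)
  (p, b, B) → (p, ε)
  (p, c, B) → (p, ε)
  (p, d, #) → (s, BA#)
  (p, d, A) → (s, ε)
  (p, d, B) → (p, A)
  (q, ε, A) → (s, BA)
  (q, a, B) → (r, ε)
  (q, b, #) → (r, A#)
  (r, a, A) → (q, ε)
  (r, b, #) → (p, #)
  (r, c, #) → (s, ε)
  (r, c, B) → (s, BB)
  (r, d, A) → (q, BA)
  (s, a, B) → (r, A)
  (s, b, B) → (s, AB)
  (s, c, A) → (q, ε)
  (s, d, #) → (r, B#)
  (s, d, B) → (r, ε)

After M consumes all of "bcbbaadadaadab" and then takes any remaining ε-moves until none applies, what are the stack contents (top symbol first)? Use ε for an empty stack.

A#

(p, bcbbaadadaadab, #)
  read b, top #: go to p, push B# → (p, cbbaadadaadab, B#)
  read c, top B: go to p, push ε → (p, bbaadadaadab, #)
  read b, top #: go to p, push B# → (p, baadadaadab, B#)
  read b, top B: go to p, push ε → (p, aadadaadab, #)
  read a, top #: go to q, push A# → (q, adadaadab, A#)
  ε-move, top A: go to s, push BA → (s, adadaadab, BA#)
  read a, top B: go to r, push A → (r, dadaadab, AA#)
  read d, top A: go to q, push BA → (q, adaadab, BAA#)
  read a, top B: go to r, push ε → (r, daadab, AA#)
  read d, top A: go to q, push BA → (q, aadab, BAA#)
  read a, top B: go to r, push ε → (r, adab, AA#)
  read a, top A: go to q, push ε → (q, dab, A#)
  ε-move, top A: go to s, push BA → (s, dab, BA#)
  read d, top B: go to r, push ε → (r, ab, A#)
  read a, top A: go to q, push ε → (q, b, #)
  read b, top #: go to r, push A# → (r, ε, A#)
All input consumed in state r with stack A#.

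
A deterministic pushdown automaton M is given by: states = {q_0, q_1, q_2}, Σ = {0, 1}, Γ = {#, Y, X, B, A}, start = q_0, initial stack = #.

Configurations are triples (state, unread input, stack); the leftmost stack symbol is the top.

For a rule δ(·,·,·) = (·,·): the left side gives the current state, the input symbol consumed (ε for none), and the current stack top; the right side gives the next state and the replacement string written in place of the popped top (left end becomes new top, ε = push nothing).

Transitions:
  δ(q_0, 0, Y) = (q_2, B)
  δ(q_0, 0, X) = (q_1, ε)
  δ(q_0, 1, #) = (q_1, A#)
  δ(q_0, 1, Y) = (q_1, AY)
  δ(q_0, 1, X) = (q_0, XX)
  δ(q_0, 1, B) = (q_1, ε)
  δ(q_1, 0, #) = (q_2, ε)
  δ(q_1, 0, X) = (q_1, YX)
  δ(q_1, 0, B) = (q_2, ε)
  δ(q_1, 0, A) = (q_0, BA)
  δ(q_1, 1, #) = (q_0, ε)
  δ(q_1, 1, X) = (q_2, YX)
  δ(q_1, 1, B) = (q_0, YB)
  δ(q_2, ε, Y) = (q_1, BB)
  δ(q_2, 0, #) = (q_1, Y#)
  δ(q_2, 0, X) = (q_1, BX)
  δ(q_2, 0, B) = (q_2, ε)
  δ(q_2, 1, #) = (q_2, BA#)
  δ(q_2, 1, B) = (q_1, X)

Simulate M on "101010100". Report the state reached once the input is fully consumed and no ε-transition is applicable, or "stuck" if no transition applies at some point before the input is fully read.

stuck

(q_0, 101010100, #)
  read 1, top #: go to q_1, push A# → (q_1, 01010100, A#)
  read 0, top A: go to q_0, push BA → (q_0, 1010100, BA#)
  read 1, top B: go to q_1, push ε → (q_1, 010100, A#)
  read 0, top A: go to q_0, push BA → (q_0, 10100, BA#)
  read 1, top B: go to q_1, push ε → (q_1, 0100, A#)
  read 0, top A: go to q_0, push BA → (q_0, 100, BA#)
  read 1, top B: go to q_1, push ε → (q_1, 00, A#)
  read 0, top A: go to q_0, push BA → (q_0, 0, BA#)
No transition for (q_0, 0, top B); M blocks with input 0 remaining.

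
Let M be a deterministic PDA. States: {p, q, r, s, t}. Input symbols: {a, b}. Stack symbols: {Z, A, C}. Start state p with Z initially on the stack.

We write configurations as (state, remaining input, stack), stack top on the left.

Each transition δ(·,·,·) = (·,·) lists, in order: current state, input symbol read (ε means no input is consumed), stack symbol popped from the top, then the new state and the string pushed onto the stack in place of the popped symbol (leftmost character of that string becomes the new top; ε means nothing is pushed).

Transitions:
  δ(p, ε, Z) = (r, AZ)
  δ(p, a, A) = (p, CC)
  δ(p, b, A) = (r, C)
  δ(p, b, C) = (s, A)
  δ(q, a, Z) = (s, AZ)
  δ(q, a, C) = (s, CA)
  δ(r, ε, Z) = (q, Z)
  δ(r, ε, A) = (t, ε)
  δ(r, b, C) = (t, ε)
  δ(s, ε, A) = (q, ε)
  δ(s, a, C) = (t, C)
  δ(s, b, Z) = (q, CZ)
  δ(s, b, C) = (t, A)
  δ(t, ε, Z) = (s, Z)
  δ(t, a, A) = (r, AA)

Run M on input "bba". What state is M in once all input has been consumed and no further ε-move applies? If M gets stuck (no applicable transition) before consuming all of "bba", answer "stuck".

stuck

(p, bba, Z) ⊢ (r, bba, AZ) ⊢ (t, bba, Z) ⊢ (s, bba, Z) ⊢ (q, ba, CZ)
No transition for (q, b, top C); M blocks with input ba remaining.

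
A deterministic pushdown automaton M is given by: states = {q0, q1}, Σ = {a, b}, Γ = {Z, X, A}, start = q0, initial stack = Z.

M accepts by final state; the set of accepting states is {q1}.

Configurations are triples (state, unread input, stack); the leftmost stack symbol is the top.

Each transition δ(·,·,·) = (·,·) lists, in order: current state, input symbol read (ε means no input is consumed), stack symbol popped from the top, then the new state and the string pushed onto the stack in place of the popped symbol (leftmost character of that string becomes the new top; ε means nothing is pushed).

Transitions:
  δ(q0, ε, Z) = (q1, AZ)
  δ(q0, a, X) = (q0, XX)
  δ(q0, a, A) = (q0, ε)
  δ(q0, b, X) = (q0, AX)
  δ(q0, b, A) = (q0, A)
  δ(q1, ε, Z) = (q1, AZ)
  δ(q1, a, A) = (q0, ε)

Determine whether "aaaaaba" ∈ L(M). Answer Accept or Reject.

Reject

(q0, aaaaaba, Z) ⊢ (q1, aaaaaba, AZ) ⊢ (q0, aaaaba, Z) ⊢ (q1, aaaaba, AZ) ⊢ (q0, aaaba, Z) ⊢ (q1, aaaba, AZ) ⊢ (q0, aaba, Z) ⊢ (q1, aaba, AZ) ⊢ (q0, aba, Z) ⊢ (q1, aba, AZ) ⊢ (q0, ba, Z) ⊢ (q1, ba, AZ)
No transition applies at (q1, ba, AZ); input not fully consumed.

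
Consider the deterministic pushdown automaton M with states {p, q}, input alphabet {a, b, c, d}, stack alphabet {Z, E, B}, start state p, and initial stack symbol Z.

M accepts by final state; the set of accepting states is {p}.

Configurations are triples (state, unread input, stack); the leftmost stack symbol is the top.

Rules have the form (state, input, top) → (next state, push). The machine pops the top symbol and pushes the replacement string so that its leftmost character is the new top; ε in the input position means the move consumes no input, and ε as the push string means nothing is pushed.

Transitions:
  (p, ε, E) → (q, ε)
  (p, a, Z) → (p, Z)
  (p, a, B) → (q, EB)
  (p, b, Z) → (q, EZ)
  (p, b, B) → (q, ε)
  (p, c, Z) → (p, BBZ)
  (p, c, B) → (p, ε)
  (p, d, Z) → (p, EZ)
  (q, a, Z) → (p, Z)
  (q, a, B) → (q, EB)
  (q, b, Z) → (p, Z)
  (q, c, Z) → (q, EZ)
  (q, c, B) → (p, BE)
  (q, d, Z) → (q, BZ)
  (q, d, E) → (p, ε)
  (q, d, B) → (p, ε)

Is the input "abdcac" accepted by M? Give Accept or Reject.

(p, abdcac, Z) ⊢ (p, bdcac, Z) ⊢ (q, dcac, EZ) ⊢ (p, cac, Z) ⊢ (p, ac, BBZ) ⊢ (q, c, EBBZ)
No transition applies at (q, c, EBBZ); input not fully consumed.

Reject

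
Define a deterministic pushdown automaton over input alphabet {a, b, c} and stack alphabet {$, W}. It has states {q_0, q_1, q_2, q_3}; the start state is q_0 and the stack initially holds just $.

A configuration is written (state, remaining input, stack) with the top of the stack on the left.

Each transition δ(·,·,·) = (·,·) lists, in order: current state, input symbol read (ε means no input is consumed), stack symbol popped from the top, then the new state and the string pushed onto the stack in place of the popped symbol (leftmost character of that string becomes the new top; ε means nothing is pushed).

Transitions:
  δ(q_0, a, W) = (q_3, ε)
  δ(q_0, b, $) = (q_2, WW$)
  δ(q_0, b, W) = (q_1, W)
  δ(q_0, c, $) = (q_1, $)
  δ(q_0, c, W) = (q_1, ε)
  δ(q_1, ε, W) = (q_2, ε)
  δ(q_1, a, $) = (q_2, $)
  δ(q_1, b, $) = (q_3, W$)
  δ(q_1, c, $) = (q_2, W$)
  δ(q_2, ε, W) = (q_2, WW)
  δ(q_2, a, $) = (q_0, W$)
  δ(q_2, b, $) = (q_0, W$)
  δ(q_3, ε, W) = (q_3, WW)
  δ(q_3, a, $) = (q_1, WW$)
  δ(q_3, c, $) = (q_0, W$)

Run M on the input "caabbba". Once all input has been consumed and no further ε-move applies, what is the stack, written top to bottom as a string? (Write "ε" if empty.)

W$

(q_0, caabbba, $)
  read c, top $: go to q_1, push $ → (q_1, aabbba, $)
  read a, top $: go to q_2, push $ → (q_2, abbba, $)
  read a, top $: go to q_0, push W$ → (q_0, bbba, W$)
  read b, top W: go to q_1, push W → (q_1, bba, W$)
  ε-move, top W: go to q_2, push ε → (q_2, bba, $)
  read b, top $: go to q_0, push W$ → (q_0, ba, W$)
  read b, top W: go to q_1, push W → (q_1, a, W$)
  ε-move, top W: go to q_2, push ε → (q_2, a, $)
  read a, top $: go to q_0, push W$ → (q_0, ε, W$)
All input consumed in state q_0 with stack W$.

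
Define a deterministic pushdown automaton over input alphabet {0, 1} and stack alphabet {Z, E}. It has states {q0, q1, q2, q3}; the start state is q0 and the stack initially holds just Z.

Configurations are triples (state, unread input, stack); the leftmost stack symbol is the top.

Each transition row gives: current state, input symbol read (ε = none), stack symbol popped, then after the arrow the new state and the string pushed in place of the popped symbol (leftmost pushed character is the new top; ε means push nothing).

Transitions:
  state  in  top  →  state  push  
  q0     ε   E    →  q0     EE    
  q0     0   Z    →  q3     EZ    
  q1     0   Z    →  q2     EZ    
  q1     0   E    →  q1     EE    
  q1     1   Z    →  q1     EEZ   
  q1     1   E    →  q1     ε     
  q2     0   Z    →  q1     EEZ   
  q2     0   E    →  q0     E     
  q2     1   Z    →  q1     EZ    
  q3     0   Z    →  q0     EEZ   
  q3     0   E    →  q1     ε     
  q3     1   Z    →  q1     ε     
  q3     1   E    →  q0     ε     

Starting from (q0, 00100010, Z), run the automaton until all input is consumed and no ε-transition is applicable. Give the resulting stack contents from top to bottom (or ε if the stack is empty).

EEEEEZ

(q0, 00100010, Z) ⊢ (q3, 0100010, EZ) ⊢ (q1, 100010, Z) ⊢ (q1, 00010, EEZ) ⊢ (q1, 0010, EEEZ) ⊢ (q1, 010, EEEEZ) ⊢ (q1, 10, EEEEEZ) ⊢ (q1, 0, EEEEZ) ⊢ (q1, ε, EEEEEZ)
All input consumed in state q1 with stack EEEEEZ.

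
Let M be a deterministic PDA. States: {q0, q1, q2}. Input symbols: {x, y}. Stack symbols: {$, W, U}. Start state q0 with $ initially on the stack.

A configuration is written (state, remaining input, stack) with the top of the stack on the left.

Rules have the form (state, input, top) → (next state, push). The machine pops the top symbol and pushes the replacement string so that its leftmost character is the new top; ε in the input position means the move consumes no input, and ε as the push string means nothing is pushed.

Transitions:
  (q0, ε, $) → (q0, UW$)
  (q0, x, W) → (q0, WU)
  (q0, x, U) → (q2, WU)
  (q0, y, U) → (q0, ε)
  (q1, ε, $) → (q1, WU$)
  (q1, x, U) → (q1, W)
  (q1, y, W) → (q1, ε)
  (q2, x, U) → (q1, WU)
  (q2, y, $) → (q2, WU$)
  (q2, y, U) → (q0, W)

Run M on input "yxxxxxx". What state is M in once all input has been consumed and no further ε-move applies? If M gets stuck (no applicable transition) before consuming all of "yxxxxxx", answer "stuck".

(q0, yxxxxxx, $)
  ε-move, top $: go to q0, push UW$ → (q0, yxxxxxx, UW$)
  read y, top U: go to q0, push ε → (q0, xxxxxx, W$)
  read x, top W: go to q0, push WU → (q0, xxxxx, WU$)
  read x, top W: go to q0, push WU → (q0, xxxx, WUU$)
  read x, top W: go to q0, push WU → (q0, xxx, WUUU$)
  read x, top W: go to q0, push WU → (q0, xx, WUUUU$)
  read x, top W: go to q0, push WU → (q0, x, WUUUUU$)
  read x, top W: go to q0, push WU → (q0, ε, WUUUUUU$)
All input consumed; M is in state q0.

q0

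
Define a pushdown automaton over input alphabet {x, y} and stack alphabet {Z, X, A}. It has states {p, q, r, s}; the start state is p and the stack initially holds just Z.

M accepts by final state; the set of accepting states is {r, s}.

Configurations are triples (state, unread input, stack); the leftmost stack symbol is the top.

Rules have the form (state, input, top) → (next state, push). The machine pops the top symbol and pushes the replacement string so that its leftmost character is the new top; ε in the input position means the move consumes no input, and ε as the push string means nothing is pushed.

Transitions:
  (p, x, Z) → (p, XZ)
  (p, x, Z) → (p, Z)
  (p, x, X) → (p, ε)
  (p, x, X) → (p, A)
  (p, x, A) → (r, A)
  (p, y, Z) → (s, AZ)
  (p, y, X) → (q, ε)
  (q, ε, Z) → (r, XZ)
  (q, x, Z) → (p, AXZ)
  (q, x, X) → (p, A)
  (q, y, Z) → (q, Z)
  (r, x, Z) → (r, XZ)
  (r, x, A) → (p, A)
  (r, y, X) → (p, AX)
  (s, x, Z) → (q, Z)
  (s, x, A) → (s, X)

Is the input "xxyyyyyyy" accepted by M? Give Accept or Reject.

Accept

One accepting computation: (p, xxyyyyyyy, Z) ⊢ (p, xyyyyyyy, Z) ⊢ (p, yyyyyyy, XZ) ⊢ (q, yyyyyy, Z) ⊢ (q, yyyyy, Z) ⊢ (q, yyyy, Z) ⊢ (q, yyy, Z) ⊢ (q, yy, Z) ⊢ (q, y, Z) ⊢ (q, ε, Z) ⊢ (r, ε, XZ)
All input consumed and state r ∈ F.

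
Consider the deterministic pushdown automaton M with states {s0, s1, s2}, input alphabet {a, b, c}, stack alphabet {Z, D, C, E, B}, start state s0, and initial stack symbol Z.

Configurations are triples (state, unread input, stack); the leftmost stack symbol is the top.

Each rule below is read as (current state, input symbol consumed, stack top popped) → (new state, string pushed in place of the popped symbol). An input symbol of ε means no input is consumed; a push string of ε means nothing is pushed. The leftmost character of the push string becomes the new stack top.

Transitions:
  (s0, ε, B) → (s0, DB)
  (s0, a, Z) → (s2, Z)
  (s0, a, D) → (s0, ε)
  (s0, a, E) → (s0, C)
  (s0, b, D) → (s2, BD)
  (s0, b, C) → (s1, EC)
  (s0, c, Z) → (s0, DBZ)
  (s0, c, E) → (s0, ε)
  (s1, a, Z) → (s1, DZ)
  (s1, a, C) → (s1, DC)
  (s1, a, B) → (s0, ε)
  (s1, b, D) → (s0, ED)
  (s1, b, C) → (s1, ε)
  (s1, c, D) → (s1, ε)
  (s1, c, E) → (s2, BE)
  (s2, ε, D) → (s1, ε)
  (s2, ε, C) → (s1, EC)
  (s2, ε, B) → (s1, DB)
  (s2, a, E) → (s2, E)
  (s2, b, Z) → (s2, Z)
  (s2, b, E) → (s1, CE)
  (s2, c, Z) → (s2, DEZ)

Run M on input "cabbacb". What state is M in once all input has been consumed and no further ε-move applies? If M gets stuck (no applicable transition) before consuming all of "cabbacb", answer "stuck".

stuck

(s0, cabbacb, Z)
  read c, top Z: go to s0, push DBZ → (s0, abbacb, DBZ)
  read a, top D: go to s0, push ε → (s0, bbacb, BZ)
  ε-move, top B: go to s0, push DB → (s0, bbacb, DBZ)
  read b, top D: go to s2, push BD → (s2, bacb, BDBZ)
  ε-move, top B: go to s1, push DB → (s1, bacb, DBDBZ)
  read b, top D: go to s0, push ED → (s0, acb, EDBDBZ)
  read a, top E: go to s0, push C → (s0, cb, CDBDBZ)
No transition for (s0, c, top C); M blocks with input cb remaining.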